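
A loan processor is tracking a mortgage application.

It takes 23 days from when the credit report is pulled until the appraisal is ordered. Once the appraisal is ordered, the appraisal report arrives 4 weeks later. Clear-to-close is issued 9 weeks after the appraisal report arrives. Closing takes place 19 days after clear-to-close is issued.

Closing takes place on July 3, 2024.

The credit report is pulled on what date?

February 21, 2024

Closing takes place: Jul 3, 2024.
Clear-to-close is issued: Jul 3, 2024 − 19 days = Jun 14, 2024.
The appraisal report arrives: Jun 14, 2024 − 9 weeks = Apr 12, 2024.
The appraisal is ordered: Apr 12, 2024 − 4 weeks = Mar 15, 2024.
The credit report is pulled: Mar 15, 2024 − 23 days = Feb 21, 2024.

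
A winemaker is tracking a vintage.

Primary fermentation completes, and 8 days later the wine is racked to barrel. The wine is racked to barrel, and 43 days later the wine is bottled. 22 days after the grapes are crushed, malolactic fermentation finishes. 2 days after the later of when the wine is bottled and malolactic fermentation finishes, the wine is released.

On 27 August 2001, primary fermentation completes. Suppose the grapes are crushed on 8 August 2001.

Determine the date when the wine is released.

Primary fermentation completes: Aug 27, 2001.
The wine is racked to barrel: Aug 27, 2001 + 8 days = Sep 4, 2001.
The wine is bottled: Sep 4, 2001 + 43 days = Oct 17, 2001.
The grapes are crushed: Aug 8, 2001.
Malolactic fermentation finishes: Aug 8, 2001 + 22 days = Aug 30, 2001.
Both prerequisites met — the wine is bottled (Oct 17, 2001), malolactic fermentation finishes (Aug 30, 2001); the later is Oct 17, 2001.
The wine is released: Oct 17, 2001 + 2 days = Oct 19, 2001.

19 October 2001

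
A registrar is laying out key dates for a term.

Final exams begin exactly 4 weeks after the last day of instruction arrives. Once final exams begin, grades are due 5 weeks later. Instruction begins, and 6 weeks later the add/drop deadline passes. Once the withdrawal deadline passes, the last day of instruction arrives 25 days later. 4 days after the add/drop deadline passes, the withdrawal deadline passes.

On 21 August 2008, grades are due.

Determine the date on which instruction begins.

9 April 2008

Grades are due: Aug 21, 2008.
Final exams begin: Aug 21, 2008 − 5 weeks = Jul 17, 2008.
The last day of instruction arrives: Jul 17, 2008 − 4 weeks = Jun 19, 2008.
The withdrawal deadline passes: Jun 19, 2008 − 25 days = May 25, 2008.
The add/drop deadline passes: May 25, 2008 − 4 days = May 21, 2008.
Instruction begins: May 21, 2008 − 6 weeks = Apr 9, 2008.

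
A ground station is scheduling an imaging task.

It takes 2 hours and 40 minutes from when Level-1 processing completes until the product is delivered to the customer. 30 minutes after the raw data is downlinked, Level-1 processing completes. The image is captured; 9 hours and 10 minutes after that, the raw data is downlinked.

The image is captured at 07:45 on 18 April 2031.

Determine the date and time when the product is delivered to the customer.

20:05 on 18 April 2031

The image is captured: 07:45 Apr 18, 2031.
The raw data is downlinked: 07:45 Apr 18, 2031 + 9h10m = 16:55 Apr 18, 2031.
Level-1 processing completes: 16:55 Apr 18, 2031 + 30m = 17:25 Apr 18, 2031.
The product is delivered to the customer: 17:25 Apr 18, 2031 + 2h40m = 20:05 Apr 18, 2031.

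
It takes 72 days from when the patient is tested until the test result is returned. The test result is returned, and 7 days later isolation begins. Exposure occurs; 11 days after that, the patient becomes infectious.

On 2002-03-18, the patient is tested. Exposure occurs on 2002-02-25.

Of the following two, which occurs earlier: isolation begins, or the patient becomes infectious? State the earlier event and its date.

The patient becomes infectious — 2002-03-08

The patient is tested: Mar 18, 2002.
The test result is returned: Mar 18, 2002 + 72 days = May 29, 2002.
Isolation begins: May 29, 2002 + 7 days = Jun 5, 2002.
Exposure occurs: Feb 25, 2002.
The patient becomes infectious: Feb 25, 2002 + 11 days = Mar 8, 2002.
Comparing: isolation begins on Jun 5, 2002 vs the patient becomes infectious on Mar 8, 2002. Earlier: the patient becomes infectious.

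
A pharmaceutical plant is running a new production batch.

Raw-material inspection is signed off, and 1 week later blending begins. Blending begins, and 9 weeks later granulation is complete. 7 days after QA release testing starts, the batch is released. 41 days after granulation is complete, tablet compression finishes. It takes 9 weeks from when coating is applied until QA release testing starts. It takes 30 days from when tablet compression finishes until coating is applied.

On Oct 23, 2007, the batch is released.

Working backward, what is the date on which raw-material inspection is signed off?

Mar 26, 2007

The batch is released: Oct 23, 2007.
QA release testing starts: Oct 23, 2007 − 7 days = Oct 16, 2007.
Coating is applied: Oct 16, 2007 − 9 weeks = Aug 14, 2007.
Tablet compression finishes: Aug 14, 2007 − 30 days = Jul 15, 2007.
Granulation is complete: Jul 15, 2007 − 41 days = Jun 4, 2007.
Blending begins: Jun 4, 2007 − 9 weeks = Apr 2, 2007.
Raw-material inspection is signed off: Apr 2, 2007 − 1 week = Mar 26, 2007.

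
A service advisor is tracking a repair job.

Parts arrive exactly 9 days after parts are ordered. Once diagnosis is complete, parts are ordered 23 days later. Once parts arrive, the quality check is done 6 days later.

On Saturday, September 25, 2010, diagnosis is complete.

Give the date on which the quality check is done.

Diagnosis is complete: Sep 25, 2010.
Parts are ordered: Sep 25, 2010 + 23 days = Oct 18, 2010.
Parts arrive: Oct 18, 2010 + 9 days = Oct 27, 2010.
The quality check is done: Oct 27, 2010 + 6 days = Nov 2, 2010.

Tuesday, November 2, 2010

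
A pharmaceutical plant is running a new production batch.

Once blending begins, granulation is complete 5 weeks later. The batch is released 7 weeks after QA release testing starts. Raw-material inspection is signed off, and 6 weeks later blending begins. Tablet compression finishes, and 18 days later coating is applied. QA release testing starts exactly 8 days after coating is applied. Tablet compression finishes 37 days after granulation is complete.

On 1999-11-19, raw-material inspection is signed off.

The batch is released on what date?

2000-05-26

Raw-material inspection is signed off: Nov 19, 1999.
Blending begins: Nov 19, 1999 + 6 weeks = Dec 31, 1999.
Granulation is complete: Dec 31, 1999 + 5 weeks = Feb 4, 2000.
Tablet compression finishes: Feb 4, 2000 + 37 days = Mar 12, 2000.
Coating is applied: Mar 12, 2000 + 18 days = Mar 30, 2000.
QA release testing starts: Mar 30, 2000 + 8 days = Apr 7, 2000.
The batch is released: Apr 7, 2000 + 7 weeks = May 26, 2000.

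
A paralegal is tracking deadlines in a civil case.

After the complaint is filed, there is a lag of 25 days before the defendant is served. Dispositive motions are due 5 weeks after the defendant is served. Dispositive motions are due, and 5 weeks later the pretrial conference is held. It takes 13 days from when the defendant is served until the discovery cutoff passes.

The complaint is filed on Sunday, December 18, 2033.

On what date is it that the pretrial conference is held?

The complaint is filed: Dec 18, 2033.
The defendant is served: Dec 18, 2033 + 25 days = Jan 12, 2034.
Dispositive motions are due: Jan 12, 2034 + 5 weeks = Feb 16, 2034.
The pretrial conference is held: Feb 16, 2034 + 5 weeks = Mar 23, 2034.

Thursday, March 23, 2034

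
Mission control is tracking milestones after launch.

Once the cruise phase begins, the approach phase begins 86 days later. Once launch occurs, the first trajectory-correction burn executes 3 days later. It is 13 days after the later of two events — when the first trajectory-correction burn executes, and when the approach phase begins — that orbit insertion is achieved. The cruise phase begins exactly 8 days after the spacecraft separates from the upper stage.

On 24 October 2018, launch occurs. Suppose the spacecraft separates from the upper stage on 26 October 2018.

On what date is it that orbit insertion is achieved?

Launch occurs: Oct 24, 2018.
The first trajectory-correction burn executes: Oct 24, 2018 + 3 days = Oct 27, 2018.
The spacecraft separates from the upper stage: Oct 26, 2018.
The cruise phase begins: Oct 26, 2018 + 8 days = Nov 3, 2018.
The approach phase begins: Nov 3, 2018 + 86 days = Jan 28, 2019.
Both prerequisites met — the first trajectory-correction burn executes (Oct 27, 2018), the approach phase begins (Jan 28, 2019); the later is Jan 28, 2019.
Orbit insertion is achieved: Jan 28, 2019 + 13 days = Feb 10, 2019.

10 February 2019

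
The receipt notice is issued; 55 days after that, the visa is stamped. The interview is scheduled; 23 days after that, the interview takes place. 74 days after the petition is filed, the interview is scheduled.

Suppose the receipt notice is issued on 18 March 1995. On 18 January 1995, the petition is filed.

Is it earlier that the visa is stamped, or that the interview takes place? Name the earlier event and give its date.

The receipt notice is issued: Mar 18, 1995.
The visa is stamped: Mar 18, 1995 + 55 days = May 12, 1995.
The petition is filed: Jan 18, 1995.
The interview is scheduled: Jan 18, 1995 + 74 days = Apr 2, 1995.
The interview takes place: Apr 2, 1995 + 23 days = Apr 25, 1995.
Comparing: the visa is stamped on May 12, 1995 vs the interview takes place on Apr 25, 1995. Earlier: the interview takes place.

The interview takes place — 25 April 1995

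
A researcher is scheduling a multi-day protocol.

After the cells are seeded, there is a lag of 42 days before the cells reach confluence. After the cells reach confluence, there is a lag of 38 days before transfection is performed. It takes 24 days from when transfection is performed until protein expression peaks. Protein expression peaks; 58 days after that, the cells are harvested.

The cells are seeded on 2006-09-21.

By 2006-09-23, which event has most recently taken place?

The cells are seeded: Sep 21, 2006.
The cells reach confluence: Sep 21, 2006 + 42 days = Nov 2, 2006.
Transfection is performed: Nov 2, 2006 + 38 days = Dec 10, 2006.
Protein expression peaks: Dec 10, 2006 + 24 days = Jan 3, 2007.
The cells are harvested: Jan 3, 2007 + 58 days = Mar 2, 2007.
Sep 23, 2006 falls between when the cells are seeded (Sep 21, 2006) and when the cells reach confluence (Nov 2, 2006).

The cells are seeded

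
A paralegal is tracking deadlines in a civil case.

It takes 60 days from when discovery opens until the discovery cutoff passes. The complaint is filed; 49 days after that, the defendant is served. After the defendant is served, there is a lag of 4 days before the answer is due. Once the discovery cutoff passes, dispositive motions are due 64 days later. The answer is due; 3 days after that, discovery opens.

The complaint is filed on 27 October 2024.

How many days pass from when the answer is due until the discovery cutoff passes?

63 days

Causal path: the answer is due → discovery opens → the discovery cutoff passes.
Total delay along the path: 3 + 60 = 63 days.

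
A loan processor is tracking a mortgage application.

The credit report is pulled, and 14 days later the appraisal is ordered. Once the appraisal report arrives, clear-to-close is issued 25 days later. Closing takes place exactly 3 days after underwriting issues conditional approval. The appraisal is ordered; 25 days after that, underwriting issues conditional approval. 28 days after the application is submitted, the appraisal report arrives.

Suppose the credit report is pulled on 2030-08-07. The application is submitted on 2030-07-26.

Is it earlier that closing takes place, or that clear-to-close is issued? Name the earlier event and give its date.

Clear-to-close is issued — 2030-09-17

The credit report is pulled: Aug 7, 2030.
The appraisal is ordered: Aug 7, 2030 + 14 days = Aug 21, 2030.
Underwriting issues conditional approval: Aug 21, 2030 + 25 days = Sep 15, 2030.
Closing takes place: Sep 15, 2030 + 3 days = Sep 18, 2030.
The application is submitted: Jul 26, 2030.
The appraisal report arrives: Jul 26, 2030 + 28 days = Aug 23, 2030.
Clear-to-close is issued: Aug 23, 2030 + 25 days = Sep 17, 2030.
Comparing: closing takes place on Sep 18, 2030 vs clear-to-close is issued on Sep 17, 2030. Earlier: clear-to-close is issued.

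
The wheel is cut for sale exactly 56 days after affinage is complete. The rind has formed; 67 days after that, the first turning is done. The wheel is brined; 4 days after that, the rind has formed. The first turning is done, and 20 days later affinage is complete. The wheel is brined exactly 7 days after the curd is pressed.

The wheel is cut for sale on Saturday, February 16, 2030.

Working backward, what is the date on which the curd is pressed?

The wheel is cut for sale: Feb 16, 2030.
Affinage is complete: Feb 16, 2030 − 56 days = Dec 22, 2029.
The first turning is done: Dec 22, 2029 − 20 days = Dec 2, 2029.
The rind has formed: Dec 2, 2029 − 67 days = Sep 26, 2029.
The wheel is brined: Sep 26, 2029 − 4 days = Sep 22, 2029.
The curd is pressed: Sep 22, 2029 − 7 days = Sep 15, 2029.

Saturday, September 15, 2029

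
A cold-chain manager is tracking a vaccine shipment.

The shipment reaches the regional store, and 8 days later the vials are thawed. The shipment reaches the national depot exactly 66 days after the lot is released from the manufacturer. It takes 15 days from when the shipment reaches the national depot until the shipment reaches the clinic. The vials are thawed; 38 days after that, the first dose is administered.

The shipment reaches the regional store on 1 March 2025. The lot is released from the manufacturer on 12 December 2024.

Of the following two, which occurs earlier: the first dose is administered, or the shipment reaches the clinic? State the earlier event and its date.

The shipment reaches the clinic — 3 March 2025

The shipment reaches the regional store: Mar 1, 2025.
The vials are thawed: Mar 1, 2025 + 8 days = Mar 9, 2025.
The first dose is administered: Mar 9, 2025 + 38 days = Apr 16, 2025.
The lot is released from the manufacturer: Dec 12, 2024.
The shipment reaches the national depot: Dec 12, 2024 + 66 days = Feb 16, 2025.
The shipment reaches the clinic: Feb 16, 2025 + 15 days = Mar 3, 2025.
Comparing: the first dose is administered on Apr 16, 2025 vs the shipment reaches the clinic on Mar 3, 2025. Earlier: the shipment reaches the clinic.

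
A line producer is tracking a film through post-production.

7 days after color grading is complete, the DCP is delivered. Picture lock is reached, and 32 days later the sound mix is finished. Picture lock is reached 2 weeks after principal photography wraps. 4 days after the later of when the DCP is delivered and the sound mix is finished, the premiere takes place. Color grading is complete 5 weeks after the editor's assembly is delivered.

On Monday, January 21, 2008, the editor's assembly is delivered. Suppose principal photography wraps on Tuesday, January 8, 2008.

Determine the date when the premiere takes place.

Friday, March 7, 2008

The editor's assembly is delivered: Jan 21, 2008.
Color grading is complete: Jan 21, 2008 + 5 weeks = Feb 25, 2008.
The DCP is delivered: Feb 25, 2008 + 7 days = Mar 3, 2008.
Principal photography wraps: Jan 8, 2008.
Picture lock is reached: Jan 8, 2008 + 2 weeks = Jan 22, 2008.
The sound mix is finished: Jan 22, 2008 + 32 days = Feb 23, 2008.
Both prerequisites met — the DCP is delivered (Mar 3, 2008), the sound mix is finished (Feb 23, 2008); the later is Mar 3, 2008.
The premiere takes place: Mar 3, 2008 + 4 days = Mar 7, 2008.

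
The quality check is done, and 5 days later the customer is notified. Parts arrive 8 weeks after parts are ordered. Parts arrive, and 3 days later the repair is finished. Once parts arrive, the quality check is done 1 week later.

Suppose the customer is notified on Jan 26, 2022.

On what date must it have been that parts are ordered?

The customer is notified: Jan 26, 2022.
The quality check is done: Jan 26, 2022 − 5 days = Jan 21, 2022.
Parts arrive: Jan 21, 2022 − 1 week = Jan 14, 2022.
Parts are ordered: Jan 14, 2022 − 8 weeks = Nov 19, 2021.

Nov 19, 2021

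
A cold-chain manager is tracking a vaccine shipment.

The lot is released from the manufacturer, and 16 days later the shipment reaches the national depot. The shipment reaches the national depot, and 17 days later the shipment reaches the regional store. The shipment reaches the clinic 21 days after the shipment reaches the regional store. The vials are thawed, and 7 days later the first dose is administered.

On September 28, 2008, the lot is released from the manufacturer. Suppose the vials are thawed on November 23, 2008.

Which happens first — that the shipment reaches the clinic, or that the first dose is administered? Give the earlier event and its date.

The lot is released from the manufacturer: Sep 28, 2008.
The shipment reaches the national depot: Sep 28, 2008 + 16 days = Oct 14, 2008.
The shipment reaches the regional store: Oct 14, 2008 + 17 days = Oct 31, 2008.
The shipment reaches the clinic: Oct 31, 2008 + 21 days = Nov 21, 2008.
The vials are thawed: Nov 23, 2008.
The first dose is administered: Nov 23, 2008 + 7 days = Nov 30, 2008.
Comparing: the shipment reaches the clinic on Nov 21, 2008 vs the first dose is administered on Nov 30, 2008. Earlier: the shipment reaches the clinic.

The shipment reaches the clinic — November 21, 2008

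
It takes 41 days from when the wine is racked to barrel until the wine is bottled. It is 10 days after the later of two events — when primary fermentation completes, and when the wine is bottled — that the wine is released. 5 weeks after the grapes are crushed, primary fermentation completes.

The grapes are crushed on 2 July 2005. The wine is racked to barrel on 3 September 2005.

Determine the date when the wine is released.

The grapes are crushed: Jul 2, 2005.
Primary fermentation completes: Jul 2, 2005 + 5 weeks = Aug 6, 2005.
The wine is racked to barrel: Sep 3, 2005.
The wine is bottled: Sep 3, 2005 + 41 days = Oct 14, 2005.
Both prerequisites met — primary fermentation completes (Aug 6, 2005), the wine is bottled (Oct 14, 2005); the later is Oct 14, 2005.
The wine is released: Oct 14, 2005 + 10 days = Oct 24, 2005.

24 October 2005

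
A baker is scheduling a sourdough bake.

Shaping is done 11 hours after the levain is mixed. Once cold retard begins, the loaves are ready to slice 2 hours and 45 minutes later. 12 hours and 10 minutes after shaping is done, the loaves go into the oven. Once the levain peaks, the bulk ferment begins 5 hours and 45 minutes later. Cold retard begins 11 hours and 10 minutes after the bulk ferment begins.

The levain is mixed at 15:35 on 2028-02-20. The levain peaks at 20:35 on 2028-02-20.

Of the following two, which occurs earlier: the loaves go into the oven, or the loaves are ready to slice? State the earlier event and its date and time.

The loaves go into the oven — 14:45 on 2028-02-21

The levain is mixed: 15:35 Feb 20, 2028.
Shaping is done: 15:35 Feb 20, 2028 + 11h = 02:35 Feb 21, 2028.
The loaves go into the oven: 02:35 Feb 21, 2028 + 12h10m = 14:45 Feb 21, 2028.
The levain peaks: 20:35 Feb 20, 2028.
The bulk ferment begins: 20:35 Feb 20, 2028 + 5h45m = 02:20 Feb 21, 2028.
Cold retard begins: 02:20 Feb 21, 2028 + 11h10m = 13:30 Feb 21, 2028.
The loaves are ready to slice: 13:30 Feb 21, 2028 + 2h45m = 16:15 Feb 21, 2028.
Comparing: the loaves go into the oven at 14:45 Feb 21, 2028 vs the loaves are ready to slice at 16:15 Feb 21, 2028. Earlier: the loaves go into the oven.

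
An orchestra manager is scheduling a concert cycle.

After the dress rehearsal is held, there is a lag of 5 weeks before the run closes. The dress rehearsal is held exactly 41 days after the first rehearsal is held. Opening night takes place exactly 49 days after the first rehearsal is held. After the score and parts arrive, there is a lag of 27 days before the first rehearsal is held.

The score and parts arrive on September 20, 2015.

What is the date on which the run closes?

January 1, 2016

The score and parts arrive: Sep 20, 2015.
The first rehearsal is held: Sep 20, 2015 + 27 days = Oct 17, 2015.
The dress rehearsal is held: Oct 17, 2015 + 41 days = Nov 27, 2015.
The run closes: Nov 27, 2015 + 5 weeks = Jan 1, 2016.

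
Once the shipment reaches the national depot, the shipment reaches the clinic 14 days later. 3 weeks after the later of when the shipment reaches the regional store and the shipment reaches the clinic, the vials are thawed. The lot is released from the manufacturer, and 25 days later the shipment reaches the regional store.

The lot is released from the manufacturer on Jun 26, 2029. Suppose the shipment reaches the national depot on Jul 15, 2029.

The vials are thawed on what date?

The lot is released from the manufacturer: Jun 26, 2029.
The shipment reaches the regional store: Jun 26, 2029 + 25 days = Jul 21, 2029.
The shipment reaches the national depot: Jul 15, 2029.
The shipment reaches the clinic: Jul 15, 2029 + 14 days = Jul 29, 2029.
Both prerequisites met — the shipment reaches the regional store (Jul 21, 2029), the shipment reaches the clinic (Jul 29, 2029); the later is Jul 29, 2029.
The vials are thawed: Jul 29, 2029 + 3 weeks = Aug 19, 2029.

Aug 19, 2029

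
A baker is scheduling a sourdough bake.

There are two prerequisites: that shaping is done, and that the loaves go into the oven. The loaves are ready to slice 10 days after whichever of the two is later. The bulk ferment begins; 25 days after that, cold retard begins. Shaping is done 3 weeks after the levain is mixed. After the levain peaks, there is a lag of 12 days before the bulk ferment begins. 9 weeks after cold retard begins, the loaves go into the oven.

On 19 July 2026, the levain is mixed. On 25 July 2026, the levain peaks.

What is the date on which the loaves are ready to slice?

12 November 2026

The levain is mixed: Jul 19, 2026.
Shaping is done: Jul 19, 2026 + 3 weeks = Aug 9, 2026.
The levain peaks: Jul 25, 2026.
The bulk ferment begins: Jul 25, 2026 + 12 days = Aug 6, 2026.
Cold retard begins: Aug 6, 2026 + 25 days = Aug 31, 2026.
The loaves go into the oven: Aug 31, 2026 + 9 weeks = Nov 2, 2026.
Both prerequisites met — shaping is done (Aug 9, 2026), the loaves go into the oven (Nov 2, 2026); the later is Nov 2, 2026.
The loaves are ready to slice: Nov 2, 2026 + 10 days = Nov 12, 2026.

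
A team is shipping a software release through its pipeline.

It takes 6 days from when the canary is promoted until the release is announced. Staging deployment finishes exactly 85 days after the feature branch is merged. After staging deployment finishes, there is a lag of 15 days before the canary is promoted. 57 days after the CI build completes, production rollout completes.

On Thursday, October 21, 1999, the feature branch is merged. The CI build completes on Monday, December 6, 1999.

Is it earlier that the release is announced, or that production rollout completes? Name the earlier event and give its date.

Production rollout completes — Tuesday, February 1, 2000

The feature branch is merged: Oct 21, 1999.
Staging deployment finishes: Oct 21, 1999 + 85 days = Jan 14, 2000.
The canary is promoted: Jan 14, 2000 + 15 days = Jan 29, 2000.
The release is announced: Jan 29, 2000 + 6 days = Feb 4, 2000.
The CI build completes: Dec 6, 1999.
Production rollout completes: Dec 6, 1999 + 57 days = Feb 1, 2000.
Comparing: the release is announced on Feb 4, 2000 vs production rollout completes on Feb 1, 2000. Earlier: production rollout completes.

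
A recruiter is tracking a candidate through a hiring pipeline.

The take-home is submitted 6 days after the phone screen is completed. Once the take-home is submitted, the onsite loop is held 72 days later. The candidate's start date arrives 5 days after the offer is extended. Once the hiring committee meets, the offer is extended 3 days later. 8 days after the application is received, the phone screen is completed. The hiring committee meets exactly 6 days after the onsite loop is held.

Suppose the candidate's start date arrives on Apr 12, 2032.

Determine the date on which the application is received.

The candidate's start date arrives: Apr 12, 2032.
The offer is extended: Apr 12, 2032 − 5 days = Apr 7, 2032.
The hiring committee meets: Apr 7, 2032 − 3 days = Apr 4, 2032.
The onsite loop is held: Apr 4, 2032 − 6 days = Mar 29, 2032.
The take-home is submitted: Mar 29, 2032 − 72 days = Jan 17, 2032.
The phone screen is completed: Jan 17, 2032 − 6 days = Jan 11, 2032.
The application is received: Jan 11, 2032 − 8 days = Jan 3, 2032.

Jan 3, 2032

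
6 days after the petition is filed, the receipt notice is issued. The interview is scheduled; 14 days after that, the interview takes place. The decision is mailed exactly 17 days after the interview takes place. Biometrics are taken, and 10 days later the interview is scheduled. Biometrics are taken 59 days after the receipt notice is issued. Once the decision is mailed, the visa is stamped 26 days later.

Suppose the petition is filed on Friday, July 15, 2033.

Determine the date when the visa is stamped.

Thursday, November 24, 2033

The petition is filed: Jul 15, 2033.
The receipt notice is issued: Jul 15, 2033 + 6 days = Jul 21, 2033.
Biometrics are taken: Jul 21, 2033 + 59 days = Sep 18, 2033.
The interview is scheduled: Sep 18, 2033 + 10 days = Sep 28, 2033.
The interview takes place: Sep 28, 2033 + 14 days = Oct 12, 2033.
The decision is mailed: Oct 12, 2033 + 17 days = Oct 29, 2033.
The visa is stamped: Oct 29, 2033 + 26 days = Nov 24, 2033.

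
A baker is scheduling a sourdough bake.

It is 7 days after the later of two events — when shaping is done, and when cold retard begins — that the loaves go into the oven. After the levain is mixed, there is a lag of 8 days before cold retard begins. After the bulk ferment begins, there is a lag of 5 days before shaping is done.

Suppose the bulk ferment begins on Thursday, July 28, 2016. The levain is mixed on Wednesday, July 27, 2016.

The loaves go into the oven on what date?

Thursday, August 11, 2016

The bulk ferment begins: Jul 28, 2016.
Shaping is done: Jul 28, 2016 + 5 days = Aug 2, 2016.
The levain is mixed: Jul 27, 2016.
Cold retard begins: Jul 27, 2016 + 8 days = Aug 4, 2016.
Both prerequisites met — shaping is done (Aug 2, 2016), cold retard begins (Aug 4, 2016); the later is Aug 4, 2016.
The loaves go into the oven: Aug 4, 2016 + 7 days = Aug 11, 2016.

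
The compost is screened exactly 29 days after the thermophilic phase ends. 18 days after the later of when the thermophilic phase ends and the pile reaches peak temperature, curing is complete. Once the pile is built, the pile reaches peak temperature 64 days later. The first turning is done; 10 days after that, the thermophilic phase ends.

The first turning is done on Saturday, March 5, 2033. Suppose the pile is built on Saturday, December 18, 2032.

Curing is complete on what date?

The first turning is done: Mar 5, 2033.
The thermophilic phase ends: Mar 5, 2033 + 10 days = Mar 15, 2033.
The pile is built: Dec 18, 2032.
The pile reaches peak temperature: Dec 18, 2032 + 64 days = Feb 20, 2033.
Both prerequisites met — the thermophilic phase ends (Mar 15, 2033), the pile reaches peak temperature (Feb 20, 2033); the later is Mar 15, 2033.
Curing is complete: Mar 15, 2033 + 18 days = Apr 2, 2033.

Saturday, April 2, 2033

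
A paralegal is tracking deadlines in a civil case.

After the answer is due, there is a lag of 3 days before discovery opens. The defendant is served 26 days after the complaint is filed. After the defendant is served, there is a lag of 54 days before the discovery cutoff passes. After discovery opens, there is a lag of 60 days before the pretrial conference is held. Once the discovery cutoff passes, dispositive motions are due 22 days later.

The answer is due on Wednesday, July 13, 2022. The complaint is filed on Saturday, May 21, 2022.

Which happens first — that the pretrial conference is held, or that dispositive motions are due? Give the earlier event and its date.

The answer is due: Jul 13, 2022.
Discovery opens: Jul 13, 2022 + 3 days = Jul 16, 2022.
The pretrial conference is held: Jul 16, 2022 + 60 days = Sep 14, 2022.
The complaint is filed: May 21, 2022.
The defendant is served: May 21, 2022 + 26 days = Jun 16, 2022.
The discovery cutoff passes: Jun 16, 2022 + 54 days = Aug 9, 2022.
Dispositive motions are due: Aug 9, 2022 + 22 days = Aug 31, 2022.
Comparing: the pretrial conference is held on Sep 14, 2022 vs dispositive motions are due on Aug 31, 2022. Earlier: dispositive motions are due.

Dispositive motions are due — Wednesday, August 31, 2022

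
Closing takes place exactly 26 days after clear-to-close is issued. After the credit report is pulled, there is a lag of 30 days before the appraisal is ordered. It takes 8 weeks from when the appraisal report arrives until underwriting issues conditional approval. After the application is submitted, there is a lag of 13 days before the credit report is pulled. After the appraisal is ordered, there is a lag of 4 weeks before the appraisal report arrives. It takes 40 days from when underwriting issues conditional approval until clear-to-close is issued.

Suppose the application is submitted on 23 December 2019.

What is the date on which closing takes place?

3 July 2020

The application is submitted: Dec 23, 2019.
The credit report is pulled: Dec 23, 2019 + 13 days = Jan 5, 2020.
The appraisal is ordered: Jan 5, 2020 + 30 days = Feb 4, 2020.
The appraisal report arrives: Feb 4, 2020 + 4 weeks = Mar 3, 2020.
Underwriting issues conditional approval: Mar 3, 2020 + 8 weeks = Apr 28, 2020.
Clear-to-close is issued: Apr 28, 2020 + 40 days = Jun 7, 2020.
Closing takes place: Jun 7, 2020 + 26 days = Jul 3, 2020.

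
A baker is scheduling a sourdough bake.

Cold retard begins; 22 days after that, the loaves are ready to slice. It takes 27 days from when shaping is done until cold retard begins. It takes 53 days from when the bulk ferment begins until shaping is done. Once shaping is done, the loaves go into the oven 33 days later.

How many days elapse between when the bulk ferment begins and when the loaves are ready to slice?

102 days

Causal path: the bulk ferment begins → shaping is done → cold retard begins → the loaves are ready to slice.
Total delay along the path: 53 + 27 + 22 = 102 days.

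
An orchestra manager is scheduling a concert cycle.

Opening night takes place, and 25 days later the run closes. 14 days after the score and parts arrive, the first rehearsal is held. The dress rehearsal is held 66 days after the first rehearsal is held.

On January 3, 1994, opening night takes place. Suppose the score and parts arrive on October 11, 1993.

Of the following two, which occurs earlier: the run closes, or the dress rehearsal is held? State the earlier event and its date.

Opening night takes place: Jan 3, 1994.
The run closes: Jan 3, 1994 + 25 days = Jan 28, 1994.
The score and parts arrive: Oct 11, 1993.
The first rehearsal is held: Oct 11, 1993 + 14 days = Oct 25, 1993.
The dress rehearsal is held: Oct 25, 1993 + 66 days = Dec 30, 1993.
Comparing: the run closes on Jan 28, 1994 vs the dress rehearsal is held on Dec 30, 1993. Earlier: the dress rehearsal is held.

The dress rehearsal is held — December 30, 1993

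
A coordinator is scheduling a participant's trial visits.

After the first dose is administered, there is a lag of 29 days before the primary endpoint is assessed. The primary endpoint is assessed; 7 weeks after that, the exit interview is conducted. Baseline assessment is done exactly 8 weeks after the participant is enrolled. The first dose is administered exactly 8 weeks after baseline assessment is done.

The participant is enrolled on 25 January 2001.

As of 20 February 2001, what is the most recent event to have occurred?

The participant is enrolled

The participant is enrolled: Jan 25, 2001.
Baseline assessment is done: Jan 25, 2001 + 8 weeks = Mar 22, 2001.
The first dose is administered: Mar 22, 2001 + 8 weeks = May 17, 2001.
The primary endpoint is assessed: May 17, 2001 + 29 days = Jun 15, 2001.
The exit interview is conducted: Jun 15, 2001 + 7 weeks = Aug 3, 2001.
Feb 20, 2001 falls between when the participant is enrolled (Jan 25, 2001) and when baseline assessment is done (Mar 22, 2001).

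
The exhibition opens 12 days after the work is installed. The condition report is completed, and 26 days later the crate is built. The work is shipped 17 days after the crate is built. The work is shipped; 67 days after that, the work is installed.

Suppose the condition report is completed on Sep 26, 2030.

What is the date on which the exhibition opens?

Jan 26, 2031

The condition report is completed: Sep 26, 2030.
The crate is built: Sep 26, 2030 + 26 days = Oct 22, 2030.
The work is shipped: Oct 22, 2030 + 17 days = Nov 8, 2030.
The work is installed: Nov 8, 2030 + 67 days = Jan 14, 2031.
The exhibition opens: Jan 14, 2031 + 12 days = Jan 26, 2031.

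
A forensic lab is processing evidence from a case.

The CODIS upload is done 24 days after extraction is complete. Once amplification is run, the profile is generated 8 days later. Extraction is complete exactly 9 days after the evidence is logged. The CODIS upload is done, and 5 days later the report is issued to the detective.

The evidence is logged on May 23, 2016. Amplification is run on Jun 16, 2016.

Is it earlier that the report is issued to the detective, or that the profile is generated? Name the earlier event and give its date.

The profile is generated — Jun 24, 2016

The evidence is logged: May 23, 2016.
Extraction is complete: May 23, 2016 + 9 days = Jun 1, 2016.
The CODIS upload is done: Jun 1, 2016 + 24 days = Jun 25, 2016.
The report is issued to the detective: Jun 25, 2016 + 5 days = Jun 30, 2016.
Amplification is run: Jun 16, 2016.
The profile is generated: Jun 16, 2016 + 8 days = Jun 24, 2016.
Comparing: the report is issued to the detective on Jun 30, 2016 vs the profile is generated on Jun 24, 2016. Earlier: the profile is generated.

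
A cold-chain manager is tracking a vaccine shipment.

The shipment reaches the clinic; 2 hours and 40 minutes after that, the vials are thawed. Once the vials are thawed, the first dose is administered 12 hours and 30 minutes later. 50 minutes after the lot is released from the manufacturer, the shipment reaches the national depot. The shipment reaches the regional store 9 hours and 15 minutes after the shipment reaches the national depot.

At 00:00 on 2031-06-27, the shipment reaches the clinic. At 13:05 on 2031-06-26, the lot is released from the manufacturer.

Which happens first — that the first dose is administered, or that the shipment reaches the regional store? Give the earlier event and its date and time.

The shipment reaches the clinic: 00:00 Jun 27, 2031.
The vials are thawed: 00:00 Jun 27, 2031 + 2h40m = 02:40 Jun 27, 2031.
The first dose is administered: 02:40 Jun 27, 2031 + 12h30m = 15:10 Jun 27, 2031.
The lot is released from the manufacturer: 13:05 Jun 26, 2031.
The shipment reaches the national depot: 13:05 Jun 26, 2031 + 50m = 13:55 Jun 26, 2031.
The shipment reaches the regional store: 13:55 Jun 26, 2031 + 9h15m = 23:10 Jun 26, 2031.
Comparing: the first dose is administered at 15:10 Jun 27, 2031 vs the shipment reaches the regional store at 23:10 Jun 26, 2031. Earlier: the shipment reaches the regional store.

The shipment reaches the regional store — 23:10 on 2031-06-26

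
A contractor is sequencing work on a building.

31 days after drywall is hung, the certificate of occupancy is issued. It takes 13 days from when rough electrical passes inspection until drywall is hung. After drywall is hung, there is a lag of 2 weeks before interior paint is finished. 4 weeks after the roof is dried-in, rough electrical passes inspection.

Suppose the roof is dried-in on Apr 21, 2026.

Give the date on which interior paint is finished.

Jun 15, 2026

The roof is dried-in: Apr 21, 2026.
Rough electrical passes inspection: Apr 21, 2026 + 4 weeks = May 19, 2026.
Drywall is hung: May 19, 2026 + 13 days = Jun 1, 2026.
Interior paint is finished: Jun 1, 2026 + 2 weeks = Jun 15, 2026.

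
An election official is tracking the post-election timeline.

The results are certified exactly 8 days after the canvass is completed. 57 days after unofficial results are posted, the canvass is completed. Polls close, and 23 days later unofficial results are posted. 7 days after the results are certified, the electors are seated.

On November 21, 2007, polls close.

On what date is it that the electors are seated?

Polls close: Nov 21, 2007.
Unofficial results are posted: Nov 21, 2007 + 23 days = Dec 14, 2007.
The canvass is completed: Dec 14, 2007 + 57 days = Feb 9, 2008.
The results are certified: Feb 9, 2008 + 8 days = Feb 17, 2008.
The electors are seated: Feb 17, 2008 + 7 days = Feb 24, 2008.

February 24, 2008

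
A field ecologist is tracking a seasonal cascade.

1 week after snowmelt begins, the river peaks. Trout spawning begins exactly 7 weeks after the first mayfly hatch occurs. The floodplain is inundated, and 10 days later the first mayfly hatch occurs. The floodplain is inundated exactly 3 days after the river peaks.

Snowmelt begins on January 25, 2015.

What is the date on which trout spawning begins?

April 4, 2015

Snowmelt begins: Jan 25, 2015.
The river peaks: Jan 25, 2015 + 1 week = Feb 1, 2015.
The floodplain is inundated: Feb 1, 2015 + 3 days = Feb 4, 2015.
The first mayfly hatch occurs: Feb 4, 2015 + 10 days = Feb 14, 2015.
Trout spawning begins: Feb 14, 2015 + 7 weeks = Apr 4, 2015.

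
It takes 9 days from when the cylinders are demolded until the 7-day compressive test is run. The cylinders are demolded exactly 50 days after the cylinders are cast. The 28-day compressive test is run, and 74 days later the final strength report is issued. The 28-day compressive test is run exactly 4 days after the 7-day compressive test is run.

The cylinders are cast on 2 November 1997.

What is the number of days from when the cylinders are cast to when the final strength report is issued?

137 days

Causal path: the cylinders are cast → the cylinders are demolded → the 7-day compressive test is run → the 28-day compressive test is run → the final strength report is issued.
Total delay along the path: 50 + 9 + 4 + 74 = 137 days.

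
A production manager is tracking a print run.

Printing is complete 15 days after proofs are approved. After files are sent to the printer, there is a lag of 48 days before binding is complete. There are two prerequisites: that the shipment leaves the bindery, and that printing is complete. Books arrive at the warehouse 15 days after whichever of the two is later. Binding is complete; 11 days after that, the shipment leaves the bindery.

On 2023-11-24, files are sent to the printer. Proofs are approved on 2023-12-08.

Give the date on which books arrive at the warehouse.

2024-02-06

Files are sent to the printer: Nov 24, 2023.
Binding is complete: Nov 24, 2023 + 48 days = Jan 11, 2024.
The shipment leaves the bindery: Jan 11, 2024 + 11 days = Jan 22, 2024.
Proofs are approved: Dec 8, 2023.
Printing is complete: Dec 8, 2023 + 15 days = Dec 23, 2023.
Both prerequisites met — the shipment leaves the bindery (Jan 22, 2024), printing is complete (Dec 23, 2023); the later is Jan 22, 2024.
Books arrive at the warehouse: Jan 22, 2024 + 15 days = Feb 6, 2024.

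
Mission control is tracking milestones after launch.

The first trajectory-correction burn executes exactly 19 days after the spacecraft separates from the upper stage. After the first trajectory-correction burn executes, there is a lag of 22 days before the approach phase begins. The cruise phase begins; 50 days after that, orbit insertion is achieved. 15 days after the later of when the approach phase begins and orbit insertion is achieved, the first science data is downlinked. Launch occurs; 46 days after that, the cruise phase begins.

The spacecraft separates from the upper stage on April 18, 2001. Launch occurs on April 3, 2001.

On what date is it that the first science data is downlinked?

July 23, 2001

The spacecraft separates from the upper stage: Apr 18, 2001.
The first trajectory-correction burn executes: Apr 18, 2001 + 19 days = May 7, 2001.
The approach phase begins: May 7, 2001 + 22 days = May 29, 2001.
Launch occurs: Apr 3, 2001.
The cruise phase begins: Apr 3, 2001 + 46 days = May 19, 2001.
Orbit insertion is achieved: May 19, 2001 + 50 days = Jul 8, 2001.
Both prerequisites met — the approach phase begins (May 29, 2001), orbit insertion is achieved (Jul 8, 2001); the later is Jul 8, 2001.
The first science data is downlinked: Jul 8, 2001 + 15 days = Jul 23, 2001.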